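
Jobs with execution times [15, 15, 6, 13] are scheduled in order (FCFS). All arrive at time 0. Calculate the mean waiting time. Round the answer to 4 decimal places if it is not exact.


FCFS order (as given): [15, 15, 6, 13]
Waiting times:
  Job 1: wait = 0
  Job 2: wait = 15
  Job 3: wait = 30
  Job 4: wait = 36
Sum of waiting times = 81
Average waiting time = 81/4 = 20.25

20.25


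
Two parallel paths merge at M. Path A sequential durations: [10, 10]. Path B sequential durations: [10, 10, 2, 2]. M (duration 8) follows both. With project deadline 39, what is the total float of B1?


Forward pass: ES(B1) = sum of predecessors on chain B = 0
EF = ES + duration = 0 + 10 = 10
Backward pass: LF(M) = deadline = 39; LS(M) = 39 - 8 = 31
LF(B1) = LS(M) - sum(successors on chain B) = 31 - 14 = 17
LS = LF - duration = 17 - 10 = 7
Total float = LS - ES = 7 - 0 = 7

7


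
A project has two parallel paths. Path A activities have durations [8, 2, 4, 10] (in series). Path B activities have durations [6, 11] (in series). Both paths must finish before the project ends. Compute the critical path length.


Path A total = 8 + 2 + 4 + 10 = 24
Path B total = 6 + 11 = 17
Critical path = longest path = max(24, 17) = 24

24


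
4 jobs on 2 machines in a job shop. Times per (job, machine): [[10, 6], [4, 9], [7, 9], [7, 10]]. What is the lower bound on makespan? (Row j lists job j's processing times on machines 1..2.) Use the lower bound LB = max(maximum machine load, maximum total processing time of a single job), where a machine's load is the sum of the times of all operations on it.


Machine loads:
  Machine 1: 10 + 4 + 7 + 7 = 28
  Machine 2: 6 + 9 + 9 + 10 = 34
Max machine load = 34
Job totals:
  Job 1: 16
  Job 2: 13
  Job 3: 16
  Job 4: 17
Max job total = 17
Lower bound = max(34, 17) = 34

34


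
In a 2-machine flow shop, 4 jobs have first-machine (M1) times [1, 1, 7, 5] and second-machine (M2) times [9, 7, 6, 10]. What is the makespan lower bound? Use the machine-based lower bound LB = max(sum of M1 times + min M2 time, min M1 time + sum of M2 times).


LB1 = sum(M1 times) + min(M2 times) = 14 + 6 = 20
LB2 = min(M1 times) + sum(M2 times) = 1 + 32 = 33
Lower bound = max(LB1, LB2) = max(20, 33) = 33

33


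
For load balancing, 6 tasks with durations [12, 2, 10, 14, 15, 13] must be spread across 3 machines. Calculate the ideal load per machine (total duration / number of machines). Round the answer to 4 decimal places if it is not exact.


Total processing time = 12 + 2 + 10 + 14 + 15 + 13 = 66
Number of machines = 3
Ideal balanced load = 66 / 3 = 22.0

22.0


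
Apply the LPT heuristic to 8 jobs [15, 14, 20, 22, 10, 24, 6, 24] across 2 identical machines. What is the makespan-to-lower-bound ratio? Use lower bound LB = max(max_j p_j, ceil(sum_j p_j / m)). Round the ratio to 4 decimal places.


LPT order: [24, 24, 22, 20, 15, 14, 10, 6]
Machine loads after assignment: [66, 69]
LPT makespan = 69
Lower bound = max(max_job, ceil(total/2)) = max(24, 68) = 68
Ratio = 69 / 68 = 1.0147

1.0147


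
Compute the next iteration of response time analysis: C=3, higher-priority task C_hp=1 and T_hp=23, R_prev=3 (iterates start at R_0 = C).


R_next = C + ceil(R_prev / T_hp) * C_hp
ceil(3 / 23) = ceil(0.1304) = 1
Interference = 1 * 1 = 1
R_next = 3 + 1 = 4

4


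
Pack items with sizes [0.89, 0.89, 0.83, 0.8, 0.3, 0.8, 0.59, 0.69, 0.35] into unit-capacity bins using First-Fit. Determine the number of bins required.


Place items sequentially using First-Fit:
  Item 0.89 -> new Bin 1
  Item 0.89 -> new Bin 2
  Item 0.83 -> new Bin 3
  Item 0.8 -> new Bin 4
  Item 0.3 -> new Bin 5
  Item 0.8 -> new Bin 6
  Item 0.59 -> Bin 5 (now 0.89)
  Item 0.69 -> new Bin 7
  Item 0.35 -> new Bin 8
Total bins used = 8

8


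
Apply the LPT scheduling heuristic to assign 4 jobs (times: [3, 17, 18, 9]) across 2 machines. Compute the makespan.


Sort jobs in decreasing order (LPT): [18, 17, 9, 3]
Assign each job to the least loaded machine:
  Machine 1: jobs [18, 3], load = 21
  Machine 2: jobs [17, 9], load = 26
Makespan = max load = 26

26


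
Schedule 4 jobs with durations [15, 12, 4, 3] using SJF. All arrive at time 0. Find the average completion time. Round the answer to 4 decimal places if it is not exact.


SJF order (ascending): [3, 4, 12, 15]
Completion times:
  Job 1: burst=3, C=3
  Job 2: burst=4, C=7
  Job 3: burst=12, C=19
  Job 4: burst=15, C=34
Average completion = 63/4 = 15.75

15.75


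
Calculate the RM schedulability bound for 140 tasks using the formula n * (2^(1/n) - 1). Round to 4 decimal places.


Compute 2^(1/140) = 1.0049633280
Subtract 1: 1.0049633280 - 1 = 0.0049633280
Multiply by n: 140 * 0.0049633280 = 0.6948659200
Round to 4 dp: 0.6949

0.6949


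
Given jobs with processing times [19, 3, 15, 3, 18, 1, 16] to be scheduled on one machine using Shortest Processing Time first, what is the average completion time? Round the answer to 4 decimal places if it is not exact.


Sort jobs by processing time (SPT order): [1, 3, 3, 15, 16, 18, 19]
Compute completion times sequentially:
  Job 1: processing = 1, completes at 1
  Job 2: processing = 3, completes at 4
  Job 3: processing = 3, completes at 7
  Job 4: processing = 15, completes at 22
  Job 5: processing = 16, completes at 38
  Job 6: processing = 18, completes at 56
  Job 7: processing = 19, completes at 75
Sum of completion times = 203
Average completion time = 203/7 = 29.0

29.0


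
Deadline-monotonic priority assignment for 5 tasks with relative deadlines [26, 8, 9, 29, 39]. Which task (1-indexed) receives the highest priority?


Sort tasks by relative deadline (ascending):
  Task 2: deadline = 8
  Task 3: deadline = 9
  Task 1: deadline = 26
  Task 4: deadline = 29
  Task 5: deadline = 39
Priority order (highest first): [2, 3, 1, 4, 5]
Highest priority task = 2

2


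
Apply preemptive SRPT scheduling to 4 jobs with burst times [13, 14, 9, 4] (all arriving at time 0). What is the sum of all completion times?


Since all jobs arrive at t=0, SRPT equals SPT ordering.
SPT order: [4, 9, 13, 14]
Completion times:
  Job 1: p=4, C=4
  Job 2: p=9, C=13
  Job 3: p=13, C=26
  Job 4: p=14, C=40
Total completion time = 4 + 13 + 26 + 40 = 83

83


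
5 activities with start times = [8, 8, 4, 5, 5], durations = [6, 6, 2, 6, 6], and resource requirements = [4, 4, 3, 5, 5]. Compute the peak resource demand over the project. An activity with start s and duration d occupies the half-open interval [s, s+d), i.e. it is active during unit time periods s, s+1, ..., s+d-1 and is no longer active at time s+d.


Each activity i is active on [start_i, start_i + duration_i).
Compute total resource usage per time slot:
  t=0: active resources = [], total = 0
  t=1: active resources = [], total = 0
  t=2: active resources = [], total = 0
  t=3: active resources = [], total = 0
  t=4: active resources = [3], total = 3
  t=5: active resources = [3, 5, 5], total = 13
  t=6: active resources = [5, 5], total = 10
  t=7: active resources = [5, 5], total = 10
  t=8: active resources = [4, 4, 5, 5], total = 18
  t=9: active resources = [4, 4, 5, 5], total = 18
  t=10: active resources = [4, 4, 5, 5], total = 18
  t=11: active resources = [4, 4], total = 8
  t=12: active resources = [4, 4], total = 8
  t=13: active resources = [4, 4], total = 8
Peak resource demand = 18

18


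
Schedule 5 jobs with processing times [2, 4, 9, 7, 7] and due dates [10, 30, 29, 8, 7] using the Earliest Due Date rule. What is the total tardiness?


Sort by due date (EDD order): [(7, 7), (7, 8), (2, 10), (9, 29), (4, 30)]
Compute completion times and tardiness:
  Job 1: p=7, d=7, C=7, tardiness=max(0,7-7)=0
  Job 2: p=7, d=8, C=14, tardiness=max(0,14-8)=6
  Job 3: p=2, d=10, C=16, tardiness=max(0,16-10)=6
  Job 4: p=9, d=29, C=25, tardiness=max(0,25-29)=0
  Job 5: p=4, d=30, C=29, tardiness=max(0,29-30)=0
Total tardiness = 12

12


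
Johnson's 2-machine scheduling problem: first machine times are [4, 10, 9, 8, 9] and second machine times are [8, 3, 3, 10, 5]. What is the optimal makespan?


Apply Johnson's rule:
  Group 1 (a <= b): [(1, 4, 8), (4, 8, 10)]
  Group 2 (a > b): [(5, 9, 5), (2, 10, 3), (3, 9, 3)]
Optimal job order: [1, 4, 5, 2, 3]
Schedule:
  Job 1: M1 done at 4, M2 done at 12
  Job 4: M1 done at 12, M2 done at 22
  Job 5: M1 done at 21, M2 done at 27
  Job 2: M1 done at 31, M2 done at 34
  Job 3: M1 done at 40, M2 done at 43
Makespan = 43

43


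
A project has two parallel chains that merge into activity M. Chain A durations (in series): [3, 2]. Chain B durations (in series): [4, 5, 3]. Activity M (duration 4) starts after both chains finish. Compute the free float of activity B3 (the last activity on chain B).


ES(B3) = sum of predecessors on chain B = 9
EF(B3) = ES + duration = 9 + 3 = 12
Successor of B3 is M. ES(M) = max(sum(A), sum(B)) = max(5, 12) = 12
Free float = ES(successor) - EF(current) = 12 - 12 = 0

0


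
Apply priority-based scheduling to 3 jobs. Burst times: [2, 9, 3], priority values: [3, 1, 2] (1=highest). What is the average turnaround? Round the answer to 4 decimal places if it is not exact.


Sort by priority (ascending = highest first):
Order: [(1, 9), (2, 3), (3, 2)]
Completion times:
  Priority 1, burst=9, C=9
  Priority 2, burst=3, C=12
  Priority 3, burst=2, C=14
Average turnaround = 35/3 = 11.6667

11.6667


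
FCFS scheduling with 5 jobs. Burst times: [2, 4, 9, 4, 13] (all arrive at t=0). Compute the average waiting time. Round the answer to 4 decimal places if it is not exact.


FCFS order (as given): [2, 4, 9, 4, 13]
Waiting times:
  Job 1: wait = 0
  Job 2: wait = 2
  Job 3: wait = 6
  Job 4: wait = 15
  Job 5: wait = 19
Sum of waiting times = 42
Average waiting time = 42/5 = 8.4

8.4


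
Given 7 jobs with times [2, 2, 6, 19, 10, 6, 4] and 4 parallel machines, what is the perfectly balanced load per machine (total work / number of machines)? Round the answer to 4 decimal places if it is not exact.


Total processing time = 2 + 2 + 6 + 19 + 10 + 6 + 4 = 49
Number of machines = 4
Ideal balanced load = 49 / 4 = 12.25

12.25


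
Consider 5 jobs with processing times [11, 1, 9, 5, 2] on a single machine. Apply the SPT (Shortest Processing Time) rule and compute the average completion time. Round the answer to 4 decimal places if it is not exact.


Sort jobs by processing time (SPT order): [1, 2, 5, 9, 11]
Compute completion times sequentially:
  Job 1: processing = 1, completes at 1
  Job 2: processing = 2, completes at 3
  Job 3: processing = 5, completes at 8
  Job 4: processing = 9, completes at 17
  Job 5: processing = 11, completes at 28
Sum of completion times = 57
Average completion time = 57/5 = 11.4

11.4


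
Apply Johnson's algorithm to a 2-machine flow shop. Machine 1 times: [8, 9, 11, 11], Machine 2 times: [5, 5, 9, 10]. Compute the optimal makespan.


Apply Johnson's rule:
  Group 1 (a <= b): []
  Group 2 (a > b): [(4, 11, 10), (3, 11, 9), (1, 8, 5), (2, 9, 5)]
Optimal job order: [4, 3, 1, 2]
Schedule:
  Job 4: M1 done at 11, M2 done at 21
  Job 3: M1 done at 22, M2 done at 31
  Job 1: M1 done at 30, M2 done at 36
  Job 2: M1 done at 39, M2 done at 44
Makespan = 44

44


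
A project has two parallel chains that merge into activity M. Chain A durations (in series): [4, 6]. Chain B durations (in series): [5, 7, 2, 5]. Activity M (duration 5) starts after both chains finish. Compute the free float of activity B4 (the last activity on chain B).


ES(B4) = sum of predecessors on chain B = 14
EF(B4) = ES + duration = 14 + 5 = 19
Successor of B4 is M. ES(M) = max(sum(A), sum(B)) = max(10, 19) = 19
Free float = ES(successor) - EF(current) = 19 - 19 = 0

0


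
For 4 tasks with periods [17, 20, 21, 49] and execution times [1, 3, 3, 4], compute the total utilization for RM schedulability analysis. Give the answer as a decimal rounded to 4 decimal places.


Compute individual utilizations (exact fractions):
  Task 1: C/T = 1/17 (approx. 0.0588)
  Task 2: C/T = 3/20 (approx. 0.15)
  Task 3: C/T = 3/21 = 1/7 (approx. 0.1429)
  Task 4: C/T = 4/49 (approx. 0.0816)
Total utilization U = 1/17 + 3/20 + 1/7 + 4/49 = 7219/16660
Rounded to 4 decimal places: U = 0.4333
RM (Liu & Layland) bound for 4 tasks = 0.756828; compare with U = 7219/16660 (approx. 0.433313)
U <= bound, so schedulable by RM sufficient condition.

0.4333


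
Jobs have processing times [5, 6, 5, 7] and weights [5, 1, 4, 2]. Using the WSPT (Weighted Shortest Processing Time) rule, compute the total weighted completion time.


Compute p/w ratios and sort ascending (WSPT): [(5, 5), (5, 4), (7, 2), (6, 1)]
Compute weighted completion times:
  Job (p=5,w=5): C=5, w*C=5*5=25
  Job (p=5,w=4): C=10, w*C=4*10=40
  Job (p=7,w=2): C=17, w*C=2*17=34
  Job (p=6,w=1): C=23, w*C=1*23=23
Total weighted completion time = 122

122


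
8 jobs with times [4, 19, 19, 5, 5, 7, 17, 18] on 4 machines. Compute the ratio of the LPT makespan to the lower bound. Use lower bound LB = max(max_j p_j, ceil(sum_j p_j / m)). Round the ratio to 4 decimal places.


LPT order: [19, 19, 18, 17, 7, 5, 5, 4]
Machine loads after assignment: [24, 23, 23, 24]
LPT makespan = 24
Lower bound = max(max_job, ceil(total/4)) = max(19, 24) = 24
Ratio = 24 / 24 = 1.0

1.0


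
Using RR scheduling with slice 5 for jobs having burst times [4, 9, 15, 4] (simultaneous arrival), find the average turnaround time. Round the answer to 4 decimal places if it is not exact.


Time quantum = 5
Execution trace:
  J1 runs 4 units, time = 4
  J2 runs 5 units, time = 9
  J3 runs 5 units, time = 14
  J4 runs 4 units, time = 18
  J2 runs 4 units, time = 22
  J3 runs 5 units, time = 27
  J3 runs 5 units, time = 32
Finish times: [4, 22, 32, 18]
Average turnaround = 76/4 = 19.0

19.0


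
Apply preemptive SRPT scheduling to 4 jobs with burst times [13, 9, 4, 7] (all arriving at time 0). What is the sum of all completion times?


Since all jobs arrive at t=0, SRPT equals SPT ordering.
SPT order: [4, 7, 9, 13]
Completion times:
  Job 1: p=4, C=4
  Job 2: p=7, C=11
  Job 3: p=9, C=20
  Job 4: p=13, C=33
Total completion time = 4 + 11 + 20 + 33 = 68

68


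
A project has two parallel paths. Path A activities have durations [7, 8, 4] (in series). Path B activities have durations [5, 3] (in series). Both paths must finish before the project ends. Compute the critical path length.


Path A total = 7 + 8 + 4 = 19
Path B total = 5 + 3 = 8
Critical path = longest path = max(19, 8) = 19

19


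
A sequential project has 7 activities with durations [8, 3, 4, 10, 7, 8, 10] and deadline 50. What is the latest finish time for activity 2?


LF(activity 2) = deadline - sum of successor durations
Successors: activities 3 through 7 with durations [4, 10, 7, 8, 10]
Sum of successor durations = 39
LF = 50 - 39 = 11

11


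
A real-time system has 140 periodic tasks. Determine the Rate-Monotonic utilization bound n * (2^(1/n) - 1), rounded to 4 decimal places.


Compute 2^(1/140) = 1.0049633280
Subtract 1: 1.0049633280 - 1 = 0.0049633280
Multiply by n: 140 * 0.0049633280 = 0.6948659200
Round to 4 dp: 0.6949

0.6949


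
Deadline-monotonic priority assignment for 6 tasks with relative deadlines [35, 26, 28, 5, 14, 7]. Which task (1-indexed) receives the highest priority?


Sort tasks by relative deadline (ascending):
  Task 4: deadline = 5
  Task 6: deadline = 7
  Task 5: deadline = 14
  Task 2: deadline = 26
  Task 3: deadline = 28
  Task 1: deadline = 35
Priority order (highest first): [4, 6, 5, 2, 3, 1]
Highest priority task = 4

4


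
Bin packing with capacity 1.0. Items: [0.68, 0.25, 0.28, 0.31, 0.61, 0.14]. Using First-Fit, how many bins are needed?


Place items sequentially using First-Fit:
  Item 0.68 -> new Bin 1
  Item 0.25 -> Bin 1 (now 0.93)
  Item 0.28 -> new Bin 2
  Item 0.31 -> Bin 2 (now 0.59)
  Item 0.61 -> new Bin 3
  Item 0.14 -> Bin 2 (now 0.73)
Total bins used = 3

3


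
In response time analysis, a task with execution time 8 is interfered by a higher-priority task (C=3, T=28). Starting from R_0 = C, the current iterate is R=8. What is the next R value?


R_next = C + ceil(R_prev / T_hp) * C_hp
ceil(8 / 28) = ceil(0.2857) = 1
Interference = 1 * 3 = 3
R_next = 8 + 3 = 11

11


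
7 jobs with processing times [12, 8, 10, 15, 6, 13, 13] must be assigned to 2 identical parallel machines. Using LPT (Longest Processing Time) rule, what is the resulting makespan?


Sort jobs in decreasing order (LPT): [15, 13, 13, 12, 10, 8, 6]
Assign each job to the least loaded machine:
  Machine 1: jobs [15, 12, 8, 6], load = 41
  Machine 2: jobs [13, 13, 10], load = 36
Makespan = max load = 41

41


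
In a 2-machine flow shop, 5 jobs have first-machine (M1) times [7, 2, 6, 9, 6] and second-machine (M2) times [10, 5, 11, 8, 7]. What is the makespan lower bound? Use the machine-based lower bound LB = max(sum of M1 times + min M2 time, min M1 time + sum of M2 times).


LB1 = sum(M1 times) + min(M2 times) = 30 + 5 = 35
LB2 = min(M1 times) + sum(M2 times) = 2 + 41 = 43
Lower bound = max(LB1, LB2) = max(35, 43) = 43

43


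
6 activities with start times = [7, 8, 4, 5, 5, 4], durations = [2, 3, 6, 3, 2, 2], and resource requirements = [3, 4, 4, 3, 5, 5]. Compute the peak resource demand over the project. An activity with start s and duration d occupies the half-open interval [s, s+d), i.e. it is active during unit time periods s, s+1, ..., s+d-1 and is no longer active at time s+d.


Each activity i is active on [start_i, start_i + duration_i).
Compute total resource usage per time slot:
  t=0: active resources = [], total = 0
  t=1: active resources = [], total = 0
  t=2: active resources = [], total = 0
  t=3: active resources = [], total = 0
  t=4: active resources = [4, 5], total = 9
  t=5: active resources = [4, 3, 5, 5], total = 17
  t=6: active resources = [4, 3, 5], total = 12
  t=7: active resources = [3, 4, 3], total = 10
  t=8: active resources = [3, 4, 4], total = 11
  t=9: active resources = [4, 4], total = 8
  t=10: active resources = [4], total = 4
Peak resource demand = 17

17


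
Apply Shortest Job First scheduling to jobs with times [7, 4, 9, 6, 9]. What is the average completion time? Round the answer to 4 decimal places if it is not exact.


SJF order (ascending): [4, 6, 7, 9, 9]
Completion times:
  Job 1: burst=4, C=4
  Job 2: burst=6, C=10
  Job 3: burst=7, C=17
  Job 4: burst=9, C=26
  Job 5: burst=9, C=35
Average completion = 92/5 = 18.4

18.4


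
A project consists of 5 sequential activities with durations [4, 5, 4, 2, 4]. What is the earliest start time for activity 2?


Activity 2 starts after activities 1 through 1 complete.
Predecessor durations: [4]
ES = 4 = 4

4


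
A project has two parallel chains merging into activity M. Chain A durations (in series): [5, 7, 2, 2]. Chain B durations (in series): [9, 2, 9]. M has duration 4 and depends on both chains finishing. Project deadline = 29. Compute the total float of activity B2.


Forward pass: ES(B2) = sum of predecessors on chain B = 9
EF = ES + duration = 9 + 2 = 11
Backward pass: LF(M) = deadline = 29; LS(M) = 29 - 4 = 25
LF(B2) = LS(M) - sum(successors on chain B) = 25 - 9 = 16
LS = LF - duration = 16 - 2 = 14
Total float = LS - ES = 14 - 9 = 5

5


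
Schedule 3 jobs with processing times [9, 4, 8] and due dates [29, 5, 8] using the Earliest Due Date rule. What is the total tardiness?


Sort by due date (EDD order): [(4, 5), (8, 8), (9, 29)]
Compute completion times and tardiness:
  Job 1: p=4, d=5, C=4, tardiness=max(0,4-5)=0
  Job 2: p=8, d=8, C=12, tardiness=max(0,12-8)=4
  Job 3: p=9, d=29, C=21, tardiness=max(0,21-29)=0
Total tardiness = 4

4


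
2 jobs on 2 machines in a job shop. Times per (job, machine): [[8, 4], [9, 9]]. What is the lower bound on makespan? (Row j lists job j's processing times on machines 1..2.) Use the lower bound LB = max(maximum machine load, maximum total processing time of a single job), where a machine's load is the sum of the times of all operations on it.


Machine loads:
  Machine 1: 8 + 9 = 17
  Machine 2: 4 + 9 = 13
Max machine load = 17
Job totals:
  Job 1: 12
  Job 2: 18
Max job total = 18
Lower bound = max(17, 18) = 18

18


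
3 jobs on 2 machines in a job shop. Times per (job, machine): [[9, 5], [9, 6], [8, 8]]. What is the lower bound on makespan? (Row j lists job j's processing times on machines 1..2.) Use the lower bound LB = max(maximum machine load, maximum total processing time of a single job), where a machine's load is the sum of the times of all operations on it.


Machine loads:
  Machine 1: 9 + 9 + 8 = 26
  Machine 2: 5 + 6 + 8 = 19
Max machine load = 26
Job totals:
  Job 1: 14
  Job 2: 15
  Job 3: 16
Max job total = 16
Lower bound = max(26, 16) = 26

26


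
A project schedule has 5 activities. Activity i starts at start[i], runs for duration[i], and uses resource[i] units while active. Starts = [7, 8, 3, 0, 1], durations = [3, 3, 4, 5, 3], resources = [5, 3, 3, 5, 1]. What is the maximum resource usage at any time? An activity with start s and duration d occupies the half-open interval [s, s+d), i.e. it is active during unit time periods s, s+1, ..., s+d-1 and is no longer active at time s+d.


Each activity i is active on [start_i, start_i + duration_i).
Compute total resource usage per time slot:
  t=0: active resources = [5], total = 5
  t=1: active resources = [5, 1], total = 6
  t=2: active resources = [5, 1], total = 6
  t=3: active resources = [3, 5, 1], total = 9
  t=4: active resources = [3, 5], total = 8
  t=5: active resources = [3], total = 3
  t=6: active resources = [3], total = 3
  t=7: active resources = [5], total = 5
  t=8: active resources = [5, 3], total = 8
  t=9: active resources = [5, 3], total = 8
  t=10: active resources = [3], total = 3
Peak resource demand = 9

9


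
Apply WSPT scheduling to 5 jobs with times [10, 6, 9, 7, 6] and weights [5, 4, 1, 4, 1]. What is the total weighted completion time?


Compute p/w ratios and sort ascending (WSPT): [(6, 4), (7, 4), (10, 5), (6, 1), (9, 1)]
Compute weighted completion times:
  Job (p=6,w=4): C=6, w*C=4*6=24
  Job (p=7,w=4): C=13, w*C=4*13=52
  Job (p=10,w=5): C=23, w*C=5*23=115
  Job (p=6,w=1): C=29, w*C=1*29=29
  Job (p=9,w=1): C=38, w*C=1*38=38
Total weighted completion time = 258

258


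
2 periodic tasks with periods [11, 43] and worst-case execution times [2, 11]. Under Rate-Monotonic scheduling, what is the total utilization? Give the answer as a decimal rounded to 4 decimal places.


Compute individual utilizations (exact fractions):
  Task 1: C/T = 2/11 (approx. 0.1818)
  Task 2: C/T = 11/43 (approx. 0.2558)
Total utilization U = 2/11 + 11/43 = 207/473
Rounded to 4 decimal places: U = 0.4376
RM (Liu & Layland) bound for 2 tasks = 0.828427; compare with U = 207/473 (approx. 0.437632)
U <= bound, so schedulable by RM sufficient condition.

0.4376


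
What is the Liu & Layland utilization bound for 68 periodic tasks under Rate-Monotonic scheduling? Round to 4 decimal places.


Compute 2^(1/68) = 1.0102454700
Subtract 1: 1.0102454700 - 1 = 0.0102454700
Multiply by n: 68 * 0.0102454700 = 0.6966919600
Round to 4 dp: 0.6967

0.6967


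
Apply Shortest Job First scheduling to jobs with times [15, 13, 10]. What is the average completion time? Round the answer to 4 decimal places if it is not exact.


SJF order (ascending): [10, 13, 15]
Completion times:
  Job 1: burst=10, C=10
  Job 2: burst=13, C=23
  Job 3: burst=15, C=38
Average completion = 71/3 = 23.6667

23.6667


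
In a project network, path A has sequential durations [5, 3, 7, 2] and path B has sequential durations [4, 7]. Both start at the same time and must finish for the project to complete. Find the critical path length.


Path A total = 5 + 3 + 7 + 2 = 17
Path B total = 4 + 7 = 11
Critical path = longest path = max(17, 11) = 17

17


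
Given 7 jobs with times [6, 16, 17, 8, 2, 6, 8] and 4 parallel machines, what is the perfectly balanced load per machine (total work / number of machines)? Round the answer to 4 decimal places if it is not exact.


Total processing time = 6 + 16 + 17 + 8 + 2 + 6 + 8 = 63
Number of machines = 4
Ideal balanced load = 63 / 4 = 15.75

15.75


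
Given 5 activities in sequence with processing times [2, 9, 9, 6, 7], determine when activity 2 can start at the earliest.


Activity 2 starts after activities 1 through 1 complete.
Predecessor durations: [2]
ES = 2 = 2

2


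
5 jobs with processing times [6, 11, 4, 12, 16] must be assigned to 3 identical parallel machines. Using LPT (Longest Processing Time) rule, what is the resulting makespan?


Sort jobs in decreasing order (LPT): [16, 12, 11, 6, 4]
Assign each job to the least loaded machine:
  Machine 1: jobs [16], load = 16
  Machine 2: jobs [12, 4], load = 16
  Machine 3: jobs [11, 6], load = 17
Makespan = max load = 17

17


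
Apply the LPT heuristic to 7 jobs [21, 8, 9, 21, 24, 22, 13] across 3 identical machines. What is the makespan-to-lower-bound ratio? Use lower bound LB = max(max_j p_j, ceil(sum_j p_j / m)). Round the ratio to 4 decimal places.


LPT order: [24, 22, 21, 21, 13, 9, 8]
Machine loads after assignment: [41, 35, 42]
LPT makespan = 42
Lower bound = max(max_job, ceil(total/3)) = max(24, 40) = 40
Ratio = 42 / 40 = 1.05

1.05


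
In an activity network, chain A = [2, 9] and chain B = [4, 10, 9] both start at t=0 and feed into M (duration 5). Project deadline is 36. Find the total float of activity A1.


Forward pass: ES(A1) = sum of predecessors on chain A = 0
EF = ES + duration = 0 + 2 = 2
Backward pass: LF(M) = deadline = 36; LS(M) = 36 - 5 = 31
LF(A1) = LS(M) - sum(successors on chain A) = 31 - 9 = 22
LS = LF - duration = 22 - 2 = 20
Total float = LS - ES = 20 - 0 = 20

20


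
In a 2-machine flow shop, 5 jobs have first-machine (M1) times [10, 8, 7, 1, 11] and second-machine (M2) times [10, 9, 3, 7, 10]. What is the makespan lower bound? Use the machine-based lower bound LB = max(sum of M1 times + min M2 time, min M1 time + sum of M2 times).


LB1 = sum(M1 times) + min(M2 times) = 37 + 3 = 40
LB2 = min(M1 times) + sum(M2 times) = 1 + 39 = 40
Lower bound = max(LB1, LB2) = max(40, 40) = 40

40


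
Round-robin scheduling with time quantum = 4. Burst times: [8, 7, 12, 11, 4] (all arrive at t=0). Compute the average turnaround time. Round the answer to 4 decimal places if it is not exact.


Time quantum = 4
Execution trace:
  J1 runs 4 units, time = 4
  J2 runs 4 units, time = 8
  J3 runs 4 units, time = 12
  J4 runs 4 units, time = 16
  J5 runs 4 units, time = 20
  J1 runs 4 units, time = 24
  J2 runs 3 units, time = 27
  J3 runs 4 units, time = 31
  J4 runs 4 units, time = 35
  J3 runs 4 units, time = 39
  J4 runs 3 units, time = 42
Finish times: [24, 27, 39, 42, 20]
Average turnaround = 152/5 = 30.4

30.4


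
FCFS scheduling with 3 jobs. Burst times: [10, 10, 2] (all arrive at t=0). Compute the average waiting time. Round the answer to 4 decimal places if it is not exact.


FCFS order (as given): [10, 10, 2]
Waiting times:
  Job 1: wait = 0
  Job 2: wait = 10
  Job 3: wait = 20
Sum of waiting times = 30
Average waiting time = 30/3 = 10.0

10.0


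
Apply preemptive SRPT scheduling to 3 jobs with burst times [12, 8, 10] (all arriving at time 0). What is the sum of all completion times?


Since all jobs arrive at t=0, SRPT equals SPT ordering.
SPT order: [8, 10, 12]
Completion times:
  Job 1: p=8, C=8
  Job 2: p=10, C=18
  Job 3: p=12, C=30
Total completion time = 8 + 18 + 30 = 56

56


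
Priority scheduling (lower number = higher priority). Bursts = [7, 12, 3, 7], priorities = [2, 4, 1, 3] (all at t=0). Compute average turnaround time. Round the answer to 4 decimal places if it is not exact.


Sort by priority (ascending = highest first):
Order: [(1, 3), (2, 7), (3, 7), (4, 12)]
Completion times:
  Priority 1, burst=3, C=3
  Priority 2, burst=7, C=10
  Priority 3, burst=7, C=17
  Priority 4, burst=12, C=29
Average turnaround = 59/4 = 14.75

14.75


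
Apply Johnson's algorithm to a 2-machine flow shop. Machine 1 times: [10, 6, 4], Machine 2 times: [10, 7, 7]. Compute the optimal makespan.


Apply Johnson's rule:
  Group 1 (a <= b): [(3, 4, 7), (2, 6, 7), (1, 10, 10)]
  Group 2 (a > b): []
Optimal job order: [3, 2, 1]
Schedule:
  Job 3: M1 done at 4, M2 done at 11
  Job 2: M1 done at 10, M2 done at 18
  Job 1: M1 done at 20, M2 done at 30
Makespan = 30

30


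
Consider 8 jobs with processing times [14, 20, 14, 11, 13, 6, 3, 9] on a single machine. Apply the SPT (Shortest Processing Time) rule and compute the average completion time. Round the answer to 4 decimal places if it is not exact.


Sort jobs by processing time (SPT order): [3, 6, 9, 11, 13, 14, 14, 20]
Compute completion times sequentially:
  Job 1: processing = 3, completes at 3
  Job 2: processing = 6, completes at 9
  Job 3: processing = 9, completes at 18
  Job 4: processing = 11, completes at 29
  Job 5: processing = 13, completes at 42
  Job 6: processing = 14, completes at 56
  Job 7: processing = 14, completes at 70
  Job 8: processing = 20, completes at 90
Sum of completion times = 317
Average completion time = 317/8 = 39.625

39.625


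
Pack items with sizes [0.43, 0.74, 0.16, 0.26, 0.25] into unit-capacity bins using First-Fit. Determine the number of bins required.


Place items sequentially using First-Fit:
  Item 0.43 -> new Bin 1
  Item 0.74 -> new Bin 2
  Item 0.16 -> Bin 1 (now 0.59)
  Item 0.26 -> Bin 1 (now 0.85)
  Item 0.25 -> Bin 2 (now 0.99)
Total bins used = 2

2


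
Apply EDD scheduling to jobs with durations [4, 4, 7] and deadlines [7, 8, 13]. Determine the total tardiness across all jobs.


Sort by due date (EDD order): [(4, 7), (4, 8), (7, 13)]
Compute completion times and tardiness:
  Job 1: p=4, d=7, C=4, tardiness=max(0,4-7)=0
  Job 2: p=4, d=8, C=8, tardiness=max(0,8-8)=0
  Job 3: p=7, d=13, C=15, tardiness=max(0,15-13)=2
Total tardiness = 2

2


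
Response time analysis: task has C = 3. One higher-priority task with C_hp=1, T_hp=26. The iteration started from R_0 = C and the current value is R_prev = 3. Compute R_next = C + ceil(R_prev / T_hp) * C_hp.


R_next = C + ceil(R_prev / T_hp) * C_hp
ceil(3 / 26) = ceil(0.1154) = 1
Interference = 1 * 1 = 1
R_next = 3 + 1 = 4

4


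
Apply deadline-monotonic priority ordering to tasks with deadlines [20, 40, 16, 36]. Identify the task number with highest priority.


Sort tasks by relative deadline (ascending):
  Task 3: deadline = 16
  Task 1: deadline = 20
  Task 4: deadline = 36
  Task 2: deadline = 40
Priority order (highest first): [3, 1, 4, 2]
Highest priority task = 3

3


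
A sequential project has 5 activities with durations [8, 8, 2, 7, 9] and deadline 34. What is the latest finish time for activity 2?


LF(activity 2) = deadline - sum of successor durations
Successors: activities 3 through 5 with durations [2, 7, 9]
Sum of successor durations = 18
LF = 34 - 18 = 16

16


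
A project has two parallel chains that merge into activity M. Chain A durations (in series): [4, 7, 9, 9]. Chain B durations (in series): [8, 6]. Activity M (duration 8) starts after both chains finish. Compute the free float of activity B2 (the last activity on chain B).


ES(B2) = sum of predecessors on chain B = 8
EF(B2) = ES + duration = 8 + 6 = 14
Successor of B2 is M. ES(M) = max(sum(A), sum(B)) = max(29, 14) = 29
Free float = ES(successor) - EF(current) = 29 - 14 = 15

15


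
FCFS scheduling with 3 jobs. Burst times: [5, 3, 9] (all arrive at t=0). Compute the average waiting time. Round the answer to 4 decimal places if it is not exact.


FCFS order (as given): [5, 3, 9]
Waiting times:
  Job 1: wait = 0
  Job 2: wait = 5
  Job 3: wait = 8
Sum of waiting times = 13
Average waiting time = 13/3 = 4.3333

4.3333


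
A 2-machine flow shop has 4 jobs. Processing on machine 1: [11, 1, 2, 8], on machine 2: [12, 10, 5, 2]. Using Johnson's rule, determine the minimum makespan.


Apply Johnson's rule:
  Group 1 (a <= b): [(2, 1, 10), (3, 2, 5), (1, 11, 12)]
  Group 2 (a > b): [(4, 8, 2)]
Optimal job order: [2, 3, 1, 4]
Schedule:
  Job 2: M1 done at 1, M2 done at 11
  Job 3: M1 done at 3, M2 done at 16
  Job 1: M1 done at 14, M2 done at 28
  Job 4: M1 done at 22, M2 done at 30
Makespan = 30

30


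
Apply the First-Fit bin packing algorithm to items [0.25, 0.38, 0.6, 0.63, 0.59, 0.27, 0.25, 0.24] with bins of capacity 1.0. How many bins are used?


Place items sequentially using First-Fit:
  Item 0.25 -> new Bin 1
  Item 0.38 -> Bin 1 (now 0.63)
  Item 0.6 -> new Bin 2
  Item 0.63 -> new Bin 3
  Item 0.59 -> new Bin 4
  Item 0.27 -> Bin 1 (now 0.9)
  Item 0.25 -> Bin 2 (now 0.85)
  Item 0.24 -> Bin 3 (now 0.87)
Total bins used = 4

4


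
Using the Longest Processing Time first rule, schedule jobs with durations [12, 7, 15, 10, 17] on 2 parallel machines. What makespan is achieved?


Sort jobs in decreasing order (LPT): [17, 15, 12, 10, 7]
Assign each job to the least loaded machine:
  Machine 1: jobs [17, 10, 7], load = 34
  Machine 2: jobs [15, 12], load = 27
Makespan = max load = 34

34


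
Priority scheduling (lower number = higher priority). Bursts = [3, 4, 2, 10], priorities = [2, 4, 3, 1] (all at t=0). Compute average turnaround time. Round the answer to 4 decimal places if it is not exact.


Sort by priority (ascending = highest first):
Order: [(1, 10), (2, 3), (3, 2), (4, 4)]
Completion times:
  Priority 1, burst=10, C=10
  Priority 2, burst=3, C=13
  Priority 3, burst=2, C=15
  Priority 4, burst=4, C=19
Average turnaround = 57/4 = 14.25

14.25


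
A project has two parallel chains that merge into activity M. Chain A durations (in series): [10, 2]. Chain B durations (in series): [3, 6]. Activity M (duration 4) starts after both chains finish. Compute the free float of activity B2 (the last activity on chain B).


ES(B2) = sum of predecessors on chain B = 3
EF(B2) = ES + duration = 3 + 6 = 9
Successor of B2 is M. ES(M) = max(sum(A), sum(B)) = max(12, 9) = 12
Free float = ES(successor) - EF(current) = 12 - 9 = 3

3


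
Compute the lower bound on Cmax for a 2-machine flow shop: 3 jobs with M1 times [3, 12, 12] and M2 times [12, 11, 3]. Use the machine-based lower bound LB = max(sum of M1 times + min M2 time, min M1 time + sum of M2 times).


LB1 = sum(M1 times) + min(M2 times) = 27 + 3 = 30
LB2 = min(M1 times) + sum(M2 times) = 3 + 26 = 29
Lower bound = max(LB1, LB2) = max(30, 29) = 30

30


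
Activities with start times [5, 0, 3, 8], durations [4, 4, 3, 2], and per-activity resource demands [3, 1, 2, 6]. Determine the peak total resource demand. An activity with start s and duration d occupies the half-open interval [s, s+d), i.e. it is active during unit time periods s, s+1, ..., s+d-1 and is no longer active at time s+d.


Each activity i is active on [start_i, start_i + duration_i).
Compute total resource usage per time slot:
  t=0: active resources = [1], total = 1
  t=1: active resources = [1], total = 1
  t=2: active resources = [1], total = 1
  t=3: active resources = [1, 2], total = 3
  t=4: active resources = [2], total = 2
  t=5: active resources = [3, 2], total = 5
  t=6: active resources = [3], total = 3
  t=7: active resources = [3], total = 3
  t=8: active resources = [3, 6], total = 9
  t=9: active resources = [6], total = 6
Peak resource demand = 9

9


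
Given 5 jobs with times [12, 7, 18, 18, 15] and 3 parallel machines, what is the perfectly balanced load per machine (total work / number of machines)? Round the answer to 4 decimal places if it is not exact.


Total processing time = 12 + 7 + 18 + 18 + 15 = 70
Number of machines = 3
Ideal balanced load = 70 / 3 = 23.3333

23.3333


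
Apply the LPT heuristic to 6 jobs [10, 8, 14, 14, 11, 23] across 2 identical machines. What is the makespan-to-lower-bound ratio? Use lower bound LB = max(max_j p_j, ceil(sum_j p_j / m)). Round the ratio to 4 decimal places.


LPT order: [23, 14, 14, 11, 10, 8]
Machine loads after assignment: [42, 38]
LPT makespan = 42
Lower bound = max(max_job, ceil(total/2)) = max(23, 40) = 40
Ratio = 42 / 40 = 1.05

1.05


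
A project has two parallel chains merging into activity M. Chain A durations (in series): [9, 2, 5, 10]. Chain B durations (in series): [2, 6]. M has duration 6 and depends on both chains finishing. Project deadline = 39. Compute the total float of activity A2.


Forward pass: ES(A2) = sum of predecessors on chain A = 9
EF = ES + duration = 9 + 2 = 11
Backward pass: LF(M) = deadline = 39; LS(M) = 39 - 6 = 33
LF(A2) = LS(M) - sum(successors on chain A) = 33 - 15 = 18
LS = LF - duration = 18 - 2 = 16
Total float = LS - ES = 16 - 9 = 7

7


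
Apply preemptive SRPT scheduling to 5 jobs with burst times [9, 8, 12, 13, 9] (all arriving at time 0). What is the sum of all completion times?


Since all jobs arrive at t=0, SRPT equals SPT ordering.
SPT order: [8, 9, 9, 12, 13]
Completion times:
  Job 1: p=8, C=8
  Job 2: p=9, C=17
  Job 3: p=9, C=26
  Job 4: p=12, C=38
  Job 5: p=13, C=51
Total completion time = 8 + 17 + 26 + 38 + 51 = 140

140


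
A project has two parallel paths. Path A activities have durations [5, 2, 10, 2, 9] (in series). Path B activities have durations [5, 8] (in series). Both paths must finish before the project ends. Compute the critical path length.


Path A total = 5 + 2 + 10 + 2 + 9 = 28
Path B total = 5 + 8 = 13
Critical path = longest path = max(28, 13) = 28

28


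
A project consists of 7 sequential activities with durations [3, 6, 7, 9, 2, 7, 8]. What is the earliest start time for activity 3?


Activity 3 starts after activities 1 through 2 complete.
Predecessor durations: [3, 6]
ES = 3 + 6 = 9

9


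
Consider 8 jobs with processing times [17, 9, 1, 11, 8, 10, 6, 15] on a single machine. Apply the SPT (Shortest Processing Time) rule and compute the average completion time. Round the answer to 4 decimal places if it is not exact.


Sort jobs by processing time (SPT order): [1, 6, 8, 9, 10, 11, 15, 17]
Compute completion times sequentially:
  Job 1: processing = 1, completes at 1
  Job 2: processing = 6, completes at 7
  Job 3: processing = 8, completes at 15
  Job 4: processing = 9, completes at 24
  Job 5: processing = 10, completes at 34
  Job 6: processing = 11, completes at 45
  Job 7: processing = 15, completes at 60
  Job 8: processing = 17, completes at 77
Sum of completion times = 263
Average completion time = 263/8 = 32.875

32.875


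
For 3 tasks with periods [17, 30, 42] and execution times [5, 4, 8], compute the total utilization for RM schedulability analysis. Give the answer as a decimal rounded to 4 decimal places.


Compute individual utilizations (exact fractions):
  Task 1: C/T = 5/17 (approx. 0.2941)
  Task 2: C/T = 4/30 = 2/15 (approx. 0.1333)
  Task 3: C/T = 8/42 = 4/21 (approx. 0.1905)
Total utilization U = 5/17 + 2/15 + 4/21 = 1103/1785
Rounded to 4 decimal places: U = 0.6179
RM (Liu & Layland) bound for 3 tasks = 0.779763; compare with U = 1103/1785 (approx. 0.617927)
U <= bound, so schedulable by RM sufficient condition.

0.6179


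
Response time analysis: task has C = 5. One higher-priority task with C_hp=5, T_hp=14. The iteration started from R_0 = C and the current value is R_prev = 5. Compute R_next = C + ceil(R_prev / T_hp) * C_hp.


R_next = C + ceil(R_prev / T_hp) * C_hp
ceil(5 / 14) = ceil(0.3571) = 1
Interference = 1 * 5 = 5
R_next = 5 + 5 = 10

10


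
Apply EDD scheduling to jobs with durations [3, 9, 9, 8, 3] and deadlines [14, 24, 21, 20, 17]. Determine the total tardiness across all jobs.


Sort by due date (EDD order): [(3, 14), (3, 17), (8, 20), (9, 21), (9, 24)]
Compute completion times and tardiness:
  Job 1: p=3, d=14, C=3, tardiness=max(0,3-14)=0
  Job 2: p=3, d=17, C=6, tardiness=max(0,6-17)=0
  Job 3: p=8, d=20, C=14, tardiness=max(0,14-20)=0
  Job 4: p=9, d=21, C=23, tardiness=max(0,23-21)=2
  Job 5: p=9, d=24, C=32, tardiness=max(0,32-24)=8
Total tardiness = 10

10


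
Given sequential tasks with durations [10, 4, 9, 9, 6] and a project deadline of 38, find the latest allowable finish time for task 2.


LF(activity 2) = deadline - sum of successor durations
Successors: activities 3 through 5 with durations [9, 9, 6]
Sum of successor durations = 24
LF = 38 - 24 = 14

14
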